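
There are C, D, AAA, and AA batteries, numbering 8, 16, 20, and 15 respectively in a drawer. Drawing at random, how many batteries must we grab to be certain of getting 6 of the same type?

21

The worst case takes 5 batteries of each type without reaching 6 of any: 4 × 5 = 20.
The next battery must bring some type to 6, so 20 + 1 = 21.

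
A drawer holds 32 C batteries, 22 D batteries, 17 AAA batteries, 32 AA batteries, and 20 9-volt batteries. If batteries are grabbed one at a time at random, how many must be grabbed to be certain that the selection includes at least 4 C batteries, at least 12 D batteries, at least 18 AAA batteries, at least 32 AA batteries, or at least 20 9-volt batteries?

The worst case stops just short of every target: 3 C, 11 D, 17 AAA, 31 AA, 19 9-volt — 3 + 11 + 17 + 31 + 19 = 81 batteries.
One more battery must push some type to its target, so 81 + 1 = 82.

82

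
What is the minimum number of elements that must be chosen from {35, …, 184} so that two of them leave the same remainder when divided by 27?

28

Group the integers by remainder mod 27; there are 27 residue classes, each nonempty in this range.
Choosing one from each class (27 integers) avoids any shared remainder.
One more choice must repeat a class, so two differ by a multiple of 27. Hence 27 + 1 = 28.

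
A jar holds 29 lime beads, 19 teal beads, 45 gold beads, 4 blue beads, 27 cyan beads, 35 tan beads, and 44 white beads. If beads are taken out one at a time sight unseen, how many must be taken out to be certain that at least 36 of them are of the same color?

In the worst case we take at most 35 of each color, but all 29 lime, all 19 teal, all 4 blue, and all 27 cyan (fewer than 35), giving 29 + 19 + 35 + 4 + 27 + 35 + 35 = 184.
One more bead then forces some color to 36, so 184 + 1 = 185.

185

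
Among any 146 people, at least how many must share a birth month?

If each of the 12 months of the year held at most 12, the total would be at most 12 × 12 = 144 < 146, a contradiction.
So at least one holds ⌈146/12⌉ = 13.

13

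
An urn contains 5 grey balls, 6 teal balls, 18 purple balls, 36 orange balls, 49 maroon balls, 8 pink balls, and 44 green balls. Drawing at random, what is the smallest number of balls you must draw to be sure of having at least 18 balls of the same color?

88

In the worst case we take at most 17 of each color, but all 5 grey, all 6 teal, and all 8 pink (fewer than 17), giving 5 + 6 + 17 + 17 + 17 + 8 + 17 = 87.
One more ball then forces some color to 18, so 87 + 1 = 88.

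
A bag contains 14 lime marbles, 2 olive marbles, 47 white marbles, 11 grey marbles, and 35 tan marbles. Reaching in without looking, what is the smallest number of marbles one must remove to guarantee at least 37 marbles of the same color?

In the worst case we take at most 36 of each color, but all 14 lime, all 2 olive, all 11 grey, and all 35 tan (fewer than 36), giving 14 + 2 + 36 + 11 + 35 = 98.
One more marble then forces some color to 37, so 98 + 1 = 99.

99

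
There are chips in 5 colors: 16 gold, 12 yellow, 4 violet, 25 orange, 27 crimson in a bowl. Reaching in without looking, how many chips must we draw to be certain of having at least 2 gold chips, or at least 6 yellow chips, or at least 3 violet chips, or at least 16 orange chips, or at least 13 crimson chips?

36

The worst case stops just short of every target: 1 gold, 5 yellow, 2 violet, 15 orange, 12 crimson — 1 + 5 + 2 + 15 + 12 = 35 chips.
One more chip must push some color to its target, so 35 + 1 = 36.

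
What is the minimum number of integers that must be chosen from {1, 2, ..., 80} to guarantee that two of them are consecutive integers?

Partition {1, …, 80} into 40 pairs: {1,2}, {3,4}, …, {79,80}.
Choosing 40 integers — say the 40 even numbers 2, 4, …, 80 — takes one from each pair and avoids the property.
Choosing 41 forces two into the same pair by pigeonhole, and those are consecutive. So 41.

41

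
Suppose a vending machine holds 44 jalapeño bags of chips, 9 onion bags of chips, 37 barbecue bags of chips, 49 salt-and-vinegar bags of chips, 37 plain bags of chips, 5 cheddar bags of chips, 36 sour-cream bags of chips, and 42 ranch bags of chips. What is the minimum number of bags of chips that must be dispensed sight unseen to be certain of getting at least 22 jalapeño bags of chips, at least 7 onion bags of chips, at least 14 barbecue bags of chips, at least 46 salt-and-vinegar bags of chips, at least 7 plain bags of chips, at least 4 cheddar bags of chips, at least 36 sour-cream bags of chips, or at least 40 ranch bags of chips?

The worst case stops just short of every target: 21 jalapeño, 6 onion, 13 barbecue, 45 salt-and-vinegar, 6 plain, 3 cheddar, 35 sour-cream, 39 ranch — 21 + 6 + 13 + 45 + 6 + 3 + 35 + 39 = 168 bags of chips.
One more bag of chips must push some flavor to its target, so 168 + 1 = 169.

169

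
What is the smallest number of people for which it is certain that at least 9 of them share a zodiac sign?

There are 12 zodiac signs acting as pigeonholes.
With 12 × 8 = 96 people we could place exactly 8 in each, with no class reaching 9.
One more forces some class to hold 9, so 96 + 1 = 97.

97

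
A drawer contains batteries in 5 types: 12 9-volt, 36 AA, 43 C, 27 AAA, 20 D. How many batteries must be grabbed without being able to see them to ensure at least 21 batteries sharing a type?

In the worst case we take at most 20 of each type, but all 12 9-volt (fewer than 20), giving 12 + 20 + 20 + 20 + 20 = 92.
One more battery then forces some type to 21, so 92 + 1 = 93.

93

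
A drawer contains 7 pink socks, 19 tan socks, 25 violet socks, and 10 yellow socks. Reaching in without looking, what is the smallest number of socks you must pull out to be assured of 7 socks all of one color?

25

The worst case takes 6 socks of each color without reaching 7 of any: 4 × 6 = 24.
The next sock must bring some color to 7, so 24 + 1 = 25.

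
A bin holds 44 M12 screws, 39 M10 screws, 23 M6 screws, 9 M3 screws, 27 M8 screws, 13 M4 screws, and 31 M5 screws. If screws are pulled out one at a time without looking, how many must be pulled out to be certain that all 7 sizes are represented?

The hardest size to obtain is M3: we could draw every other screw first — 186 − 9 = 177 screws — without a single M3 one.
The next draw must be M3, so 177 + 1 = 178.

178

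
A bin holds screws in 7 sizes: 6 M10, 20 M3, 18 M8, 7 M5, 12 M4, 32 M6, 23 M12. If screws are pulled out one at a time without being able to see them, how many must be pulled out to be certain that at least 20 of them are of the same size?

In the worst case we take at most 19 of each size, but all 6 M10, all 18 M8, all 7 M5, and all 12 M4 (fewer than 19), giving 6 + 19 + 18 + 7 + 12 + 19 + 19 = 100.
One more screw then forces some size to 20, so 100 + 1 = 101.

101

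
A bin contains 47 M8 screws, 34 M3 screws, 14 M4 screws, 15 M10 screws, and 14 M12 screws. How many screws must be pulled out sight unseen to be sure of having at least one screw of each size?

111

The hardest size to obtain is M4: we could draw every other screw first — 124 − 14 = 110 screws — without a single M4 one.
The next draw must be M4, so 110 + 1 = 111.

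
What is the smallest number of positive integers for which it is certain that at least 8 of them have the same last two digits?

There are 100 possible two-digit endings acting as pigeonholes.
With 100 × 7 = 700 positive integers we could place exactly 7 in each, with no class reaching 8.
One more forces some class to hold 8, so 700 + 1 = 701.

701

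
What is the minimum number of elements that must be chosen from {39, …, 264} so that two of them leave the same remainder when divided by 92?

93

Use the pigeonhole principle on residue classes: group the integers by remainder mod 92; there are 92 residue classes, each nonempty in this range.
Choosing one from each class (92 integers) avoids any shared remainder.
One more choice must repeat a class, so two differ by a multiple of 92. Hence 92 + 1 = 93.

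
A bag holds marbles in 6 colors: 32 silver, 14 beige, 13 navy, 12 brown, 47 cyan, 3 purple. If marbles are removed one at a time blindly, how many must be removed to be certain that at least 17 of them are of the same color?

75

In the worst case we take at most 16 of each color, but all 14 beige, all 13 navy, all 12 brown, and all 3 purple (fewer than 16), giving 16 + 14 + 13 + 12 + 16 + 3 = 74.
One more marble then forces some color to 17, so 74 + 1 = 75.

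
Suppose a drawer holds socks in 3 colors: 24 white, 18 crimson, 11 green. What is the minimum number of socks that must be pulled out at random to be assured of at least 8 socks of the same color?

The worst case takes 7 socks of each color without reaching 8 of any: 3 × 7 = 21.
The next sock must bring some color to 8, so 21 + 1 = 22.

22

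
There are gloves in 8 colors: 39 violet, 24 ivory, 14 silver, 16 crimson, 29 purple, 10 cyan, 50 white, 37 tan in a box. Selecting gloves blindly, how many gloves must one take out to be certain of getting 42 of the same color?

211

In the worst case we take at most 41 of each color, but all 39 violet, all 24 ivory, all 14 silver, all 16 crimson, all 29 purple, all 10 cyan, and all 37 tan (fewer than 41), giving 39 + 24 + 14 + 16 + 29 + 10 + 41 + 37 = 210.
One more glove then forces some color to 42, so 210 + 1 = 211.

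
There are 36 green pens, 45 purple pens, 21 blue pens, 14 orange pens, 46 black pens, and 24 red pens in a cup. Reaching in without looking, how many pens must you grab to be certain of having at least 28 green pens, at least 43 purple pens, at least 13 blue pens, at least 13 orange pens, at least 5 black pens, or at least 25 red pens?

122

The worst case stops just short of every target: 27 green, 42 purple, 12 blue, 12 orange, 4 black, 24 red — 27 + 42 + 12 + 12 + 4 + 24 = 121 pens.
One more pen must push some ink color to its target, so 121 + 1 = 122.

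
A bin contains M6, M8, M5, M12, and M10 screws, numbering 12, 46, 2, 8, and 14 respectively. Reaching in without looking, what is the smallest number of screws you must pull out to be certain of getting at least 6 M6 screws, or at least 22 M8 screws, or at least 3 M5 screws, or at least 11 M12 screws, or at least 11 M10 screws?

The worst case stops just short of every target: 5 M6, 21 M8, 2 M5, all 8 M12, 10 M10 — 5 + 21 + 2 + 8 + 10 = 46 screws.
One more screw must push some size to its target, so 46 + 1 = 47.

47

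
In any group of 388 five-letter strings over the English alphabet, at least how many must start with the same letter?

The 388 five-letter strings over the English alphabet fall into 26 possible first letters.
If each of the 26 possible first letters held at most 14, the total would be at most 26 × 14 = 364 < 388, a contradiction.
So at least one holds ⌈388/26⌉ = 15.

15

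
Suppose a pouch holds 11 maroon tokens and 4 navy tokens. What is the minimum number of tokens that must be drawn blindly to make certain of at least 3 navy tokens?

14

To avoid navy tokens as long as possible, exhaust the other 1 color first.
The worst case draws every non-navy token first: 11.
The next 3 draws are then forced to be navy, giving 11 + 3 = 14.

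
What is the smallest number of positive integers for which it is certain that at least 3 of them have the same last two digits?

201

There are 100 possible two-digit endings acting as pigeonholes.
With 100 × 2 = 200 positive integers we could place exactly 2 in each, with no class reaching 3.
One more forces some class to hold 3, so 200 + 1 = 201.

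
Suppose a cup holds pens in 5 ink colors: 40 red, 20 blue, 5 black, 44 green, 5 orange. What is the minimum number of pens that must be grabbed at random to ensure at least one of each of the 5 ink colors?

110

The hardest ink color to obtain is black: we could draw every other pen first — 114 − 5 = 109 pens — without a single black one.
The next draw must be black, so 109 + 1 = 110.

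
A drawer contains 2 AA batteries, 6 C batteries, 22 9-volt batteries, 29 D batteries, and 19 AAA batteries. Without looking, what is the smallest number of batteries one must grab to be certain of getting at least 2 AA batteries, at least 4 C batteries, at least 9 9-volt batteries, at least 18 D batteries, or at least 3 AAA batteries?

The worst case stops just short of every target: 1 AA, 3 C, 8 9-volt, 17 D, 2 AAA — 1 + 3 + 8 + 17 + 2 = 31 batteries.
One more battery must push some type to its target, so 31 + 1 = 32.

32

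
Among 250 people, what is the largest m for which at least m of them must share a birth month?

There are 12 months of the year, which serve as the pigeonholes.
If each of the 12 months of the year held at most 20, the total would be at most 12 × 20 = 240 < 250, a contradiction.
So at least one holds ⌈250/12⌉ = 21.

21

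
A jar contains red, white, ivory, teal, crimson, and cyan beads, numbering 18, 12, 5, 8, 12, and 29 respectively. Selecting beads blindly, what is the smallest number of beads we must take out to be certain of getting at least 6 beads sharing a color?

Treat the 6 colors as pigeonholes.
The worst case takes 5 beads of each color without reaching 6 of any: 6 × 5 = 30.
The next bead must bring some color to 6, so 30 + 1 = 31.

31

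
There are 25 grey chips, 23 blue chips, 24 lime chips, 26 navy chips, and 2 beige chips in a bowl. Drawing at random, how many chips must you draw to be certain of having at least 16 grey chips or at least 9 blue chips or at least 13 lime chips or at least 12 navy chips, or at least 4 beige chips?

49

The worst case stops just short of every target: 15 grey, 8 blue, 12 lime, 11 navy, all 2 beige — 15 + 8 + 12 + 11 + 2 = 48 chips.
One more chip must push some color to its target, so 48 + 1 = 49.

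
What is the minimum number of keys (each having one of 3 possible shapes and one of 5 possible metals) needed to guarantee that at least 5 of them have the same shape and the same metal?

61

There are 3 × 5 = 15 (shape, metal) combinations acting as pigeonholes.
With 15 × 4 = 60 keys we could place exactly 4 in each, with no (shape, metal) pair reaching 5.
One more forces some (shape, metal) pair to hold 5, so 60 + 1 = 61.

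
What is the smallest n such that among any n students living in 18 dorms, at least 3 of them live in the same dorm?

37

There are 18 dorms acting as pigeonholes.
With 18 × 2 = 36 students we could place exactly 2 in each, with no class reaching 3.
One more forces some class to hold 3, so 36 + 1 = 37.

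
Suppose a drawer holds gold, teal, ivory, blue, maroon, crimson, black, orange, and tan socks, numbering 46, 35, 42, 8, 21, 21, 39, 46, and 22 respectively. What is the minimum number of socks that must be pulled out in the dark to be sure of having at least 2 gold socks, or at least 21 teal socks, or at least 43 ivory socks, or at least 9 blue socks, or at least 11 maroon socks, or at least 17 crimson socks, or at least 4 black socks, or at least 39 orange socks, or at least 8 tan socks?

146

Each of the 9 colors has its own threshold; avoid all of them simultaneously.
The worst case stops just short of every target: 1 gold, 20 teal, 42 ivory, 8 blue, 10 maroon, 16 crimson, 3 black, 38 orange, 7 tan — 1 + 20 + 42 + 8 + 10 + 16 + 3 + 38 + 7 = 145 socks.
One more sock must push some color to its target, so 145 + 1 = 146.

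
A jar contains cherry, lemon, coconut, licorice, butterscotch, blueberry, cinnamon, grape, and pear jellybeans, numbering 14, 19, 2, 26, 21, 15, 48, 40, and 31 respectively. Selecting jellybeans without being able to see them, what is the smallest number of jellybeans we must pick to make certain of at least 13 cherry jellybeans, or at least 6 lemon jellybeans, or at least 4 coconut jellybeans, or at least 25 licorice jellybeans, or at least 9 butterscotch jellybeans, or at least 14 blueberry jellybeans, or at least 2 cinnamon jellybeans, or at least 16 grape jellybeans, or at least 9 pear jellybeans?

The worst case stops just short of every target: 12 cherry, 5 lemon, all 2 coconut, 24 licorice, 8 butterscotch, 13 blueberry, 1 cinnamon, 15 grape, 8 pear — 12 + 5 + 2 + 24 + 8 + 13 + 1 + 15 + 8 = 88 jellybeans.
One more jellybean must push some flavor to its target, so 88 + 1 = 89.

89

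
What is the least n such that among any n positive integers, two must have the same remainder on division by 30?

31

Two integers differ by a multiple of 30 exactly when they share a remainder mod 30.
There are 30 residue classes mod 30, so 30 integers can all lie in distinct classes.
One more integer must repeat a residue, giving a difference divisible by 30. So n = 30 + 1 = 31.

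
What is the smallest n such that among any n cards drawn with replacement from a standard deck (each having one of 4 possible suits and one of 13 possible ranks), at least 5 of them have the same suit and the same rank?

209

There are 4 × 13 = 52 (suit, rank) combinations acting as pigeonholes.
With 52 × 4 = 208 cards drawn with replacement from a standard deck we could place exactly 4 in each, with no (suit, rank) pair reaching 5.
One more forces some (suit, rank) pair to hold 5, so 208 + 1 = 209.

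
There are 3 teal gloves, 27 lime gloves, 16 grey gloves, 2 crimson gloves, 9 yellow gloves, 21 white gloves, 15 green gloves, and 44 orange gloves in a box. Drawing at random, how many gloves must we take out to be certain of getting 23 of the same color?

Treat the 8 colors as pigeonholes.
In the worst case we take at most 22 of each color, but all 3 teal, all 16 grey, all 2 crimson, all 9 yellow, all 21 white, and all 15 green (fewer than 22), giving 3 + 22 + 16 + 2 + 9 + 21 + 15 + 22 = 110.
One more glove then forces some color to 23, so 110 + 1 = 111.

111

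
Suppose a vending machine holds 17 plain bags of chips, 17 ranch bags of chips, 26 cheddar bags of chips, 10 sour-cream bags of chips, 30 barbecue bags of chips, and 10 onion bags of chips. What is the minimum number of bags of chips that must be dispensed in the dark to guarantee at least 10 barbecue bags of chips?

The worst case draws every non-barbecue bag of chips first: 17 + 17 + 26 + 10 + 10 = 80.
The next 10 draws are then forced to be barbecue, giving 80 + 10 = 90.

90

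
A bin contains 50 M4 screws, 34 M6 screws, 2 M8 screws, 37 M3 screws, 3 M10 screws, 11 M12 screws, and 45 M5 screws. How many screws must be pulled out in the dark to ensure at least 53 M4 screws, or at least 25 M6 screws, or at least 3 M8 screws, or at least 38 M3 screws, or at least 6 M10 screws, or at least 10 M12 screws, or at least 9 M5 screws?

The worst case stops just short of every target: all 50 M4, 24 M6, 2 M8, 37 M3, all 3 M10, 9 M12, 8 M5 — 50 + 24 + 2 + 37 + 3 + 9 + 8 = 133 screws.
One more screw must push some size to its target, so 133 + 1 = 134.

134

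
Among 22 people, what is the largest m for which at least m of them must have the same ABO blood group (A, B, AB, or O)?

If each of the 4 ABO blood groups held at most 5, the total would be at most 4 × 5 = 20 < 22, a contradiction.
So at least one holds ⌈22/4⌉ = 6.

6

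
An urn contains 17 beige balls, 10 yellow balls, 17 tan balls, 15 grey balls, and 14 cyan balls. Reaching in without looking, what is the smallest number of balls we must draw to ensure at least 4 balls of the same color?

16

The worst case takes 3 balls of each color without reaching 4 of any: 5 × 3 = 15.
The next ball must bring some color to 4, so 15 + 1 = 16.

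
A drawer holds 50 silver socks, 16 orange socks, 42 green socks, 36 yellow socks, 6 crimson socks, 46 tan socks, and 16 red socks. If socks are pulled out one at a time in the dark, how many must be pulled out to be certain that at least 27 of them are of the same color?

143

Treat the 7 colors as pigeonholes.
In the worst case we take at most 26 of each color, but all 16 orange, all 6 crimson, and all 16 red (fewer than 26), giving 26 + 16 + 26 + 26 + 6 + 26 + 16 = 142.
One more sock then forces some color to 27, so 142 + 1 = 143.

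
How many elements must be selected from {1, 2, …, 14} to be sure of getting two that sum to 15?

8

Partition {1, …, 14} into 7 pairs: {1,14}, {2,13}, …, {7,8}.
Choosing 7 integers — say the integers 1 through 7 — takes one from each pair and avoids the property.
Choosing 8 forces two into the same pair by pigeonhole, and those sum to 15. So 8.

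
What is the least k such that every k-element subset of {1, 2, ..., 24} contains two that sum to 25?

13

Partition {1, …, 24} into 12 pairs: {1,24}, {2,23}, …, {12,13}.
Choosing 12 integers — say the integers 1 through 12 — takes one from each pair and avoids the property.
Choosing 13 forces two into the same pair by pigeonhole, and those sum to 25. So 13.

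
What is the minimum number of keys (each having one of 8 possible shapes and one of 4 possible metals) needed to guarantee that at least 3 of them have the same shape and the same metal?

65

There are 8 × 4 = 32 (shape, metal) combinations acting as pigeonholes.
With 32 × 2 = 64 keys we could place exactly 2 in each, with no (shape, metal) pair reaching 3.
One more forces some (shape, metal) pair to hold 3, so 64 + 1 = 65.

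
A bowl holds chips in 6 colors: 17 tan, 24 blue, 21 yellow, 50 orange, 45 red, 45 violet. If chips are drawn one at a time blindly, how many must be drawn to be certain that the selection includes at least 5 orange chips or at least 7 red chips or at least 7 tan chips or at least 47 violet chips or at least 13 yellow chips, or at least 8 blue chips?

81

Each of the 6 colors has its own threshold; avoid all of them simultaneously.
The worst case stops just short of every target: 6 tan, 7 blue, 12 yellow, 4 orange, 6 red, all 45 violet — 6 + 7 + 12 + 4 + 6 + 45 = 80 chips.
One more chip must push some color to its target, so 80 + 1 = 81.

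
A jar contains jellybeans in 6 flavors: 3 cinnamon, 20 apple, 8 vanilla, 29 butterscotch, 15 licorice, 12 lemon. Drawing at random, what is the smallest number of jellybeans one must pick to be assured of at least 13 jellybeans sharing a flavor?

In the worst case we take at most 12 of each flavor, but all 3 cinnamon and all 8 vanilla (fewer than 12), giving 3 + 12 + 8 + 12 + 12 + 12 = 59.
One more jellybean then forces some flavor to 13, so 59 + 1 = 60.

60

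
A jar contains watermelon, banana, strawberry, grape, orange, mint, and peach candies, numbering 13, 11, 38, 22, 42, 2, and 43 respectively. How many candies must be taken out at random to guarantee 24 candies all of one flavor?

118

In the worst case we take at most 23 of each flavor, but all 13 watermelon, all 11 banana, all 22 grape, and all 2 mint (fewer than 23), giving 13 + 11 + 23 + 22 + 23 + 2 + 23 = 117.
One more candy then forces some flavor to 24, so 117 + 1 = 118.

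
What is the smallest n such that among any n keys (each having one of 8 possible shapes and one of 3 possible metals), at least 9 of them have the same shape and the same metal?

193

There are 8 × 3 = 24 (shape, metal) combinations acting as pigeonholes.
With 24 × 8 = 192 keys we could place exactly 8 in each, with no (shape, metal) pair reaching 9.
One more forces some (shape, metal) pair to hold 9, so 192 + 1 = 193.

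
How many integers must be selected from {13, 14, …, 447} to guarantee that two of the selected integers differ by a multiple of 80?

Use the pigeonhole principle on residue classes: group the integers by remainder mod 80; there are 80 residue classes, each nonempty in this range.
Choosing one from each class (80 integers) avoids any shared remainder.
One more choice must repeat a class, so two differ by a multiple of 80. Hence 80 + 1 = 81.

81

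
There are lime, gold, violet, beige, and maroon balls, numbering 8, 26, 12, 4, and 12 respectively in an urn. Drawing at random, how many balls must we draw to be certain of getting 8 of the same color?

33

Treat the 5 colors as pigeonholes.
In the worst case we take at most 7 of each color, but all 4 beige (fewer than 7), giving 7 + 7 + 7 + 4 + 7 = 32.
One more ball then forces some color to 8, so 32 + 1 = 33.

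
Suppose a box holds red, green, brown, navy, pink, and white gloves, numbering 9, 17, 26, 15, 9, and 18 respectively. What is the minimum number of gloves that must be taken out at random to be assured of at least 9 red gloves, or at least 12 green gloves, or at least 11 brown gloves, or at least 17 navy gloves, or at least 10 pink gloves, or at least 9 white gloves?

The worst case stops just short of every target: 8 red, 11 green, 10 brown, all 15 navy, 9 pink, 8 white — 8 + 11 + 10 + 15 + 9 + 8 = 61 gloves.
One more glove must push some color to its target, so 61 + 1 = 62.

62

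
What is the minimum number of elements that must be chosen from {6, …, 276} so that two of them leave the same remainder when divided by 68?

Use the pigeonhole principle on residue classes: group the integers by remainder mod 68; there are 68 residue classes, each nonempty in this range.
Choosing one from each class (68 integers) avoids any shared remainder.
One more choice must repeat a class, so two differ by a multiple of 68. Hence 68 + 1 = 69.

69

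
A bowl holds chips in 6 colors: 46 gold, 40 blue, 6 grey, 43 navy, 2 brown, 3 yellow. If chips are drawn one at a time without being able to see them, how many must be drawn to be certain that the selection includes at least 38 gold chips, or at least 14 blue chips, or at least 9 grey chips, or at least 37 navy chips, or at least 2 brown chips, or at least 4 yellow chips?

97

The worst case stops just short of every target: 37 gold, 13 blue, all 6 grey, 36 navy, 1 brown, 3 yellow — 37 + 13 + 6 + 36 + 1 + 3 = 96 chips.
One more chip must push some color to its target, so 96 + 1 = 97.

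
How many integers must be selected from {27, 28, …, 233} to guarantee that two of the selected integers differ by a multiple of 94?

95

Group the integers by remainder mod 94; there are 94 residue classes, each nonempty in this range.
Choosing one from each class (94 integers) avoids any shared remainder.
One more choice must repeat a class, so two differ by a multiple of 94. Hence 94 + 1 = 95.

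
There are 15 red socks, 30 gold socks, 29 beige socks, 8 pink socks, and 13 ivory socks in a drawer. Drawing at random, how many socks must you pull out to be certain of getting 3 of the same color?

11

The worst case takes 2 socks of each color without reaching 3 of any: 5 × 2 = 10.
The next sock must bring some color to 3, so 10 + 1 = 11.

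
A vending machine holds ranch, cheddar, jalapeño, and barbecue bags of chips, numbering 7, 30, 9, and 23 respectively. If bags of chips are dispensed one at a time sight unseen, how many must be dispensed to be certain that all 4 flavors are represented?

The hardest flavor to obtain is ranch: we could draw every other bag of chips first — 69 − 7 = 62 bags of chips — without a single ranch one.
The next draw must be ranch, so 62 + 1 = 63.

63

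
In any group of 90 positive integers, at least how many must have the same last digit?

The 90 positive integers fall into 10 possible last digits.
If each of the 10 possible last digits held at most 8, the total would be at most 10 × 8 = 80 < 90, a contradiction.
So at least one holds ⌈90/10⌉ = 9.

9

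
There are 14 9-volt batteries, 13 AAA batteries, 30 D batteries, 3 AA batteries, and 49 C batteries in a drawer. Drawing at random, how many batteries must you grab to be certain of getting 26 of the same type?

81

In the worst case we take at most 25 of each type, but all 14 9-volt, all 13 AAA, and all 3 AA (fewer than 25), giving 14 + 13 + 25 + 3 + 25 = 80.
One more battery then forces some type to 26, so 80 + 1 = 81.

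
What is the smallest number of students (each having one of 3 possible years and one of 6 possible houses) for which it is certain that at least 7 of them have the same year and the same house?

There are 3 × 6 = 18 (year, house) combinations acting as pigeonholes.
With 18 × 6 = 108 students we could place exactly 6 in each, with no (year, house) pair reaching 7.
One more forces some (year, house) pair to hold 7, so 108 + 1 = 109.

109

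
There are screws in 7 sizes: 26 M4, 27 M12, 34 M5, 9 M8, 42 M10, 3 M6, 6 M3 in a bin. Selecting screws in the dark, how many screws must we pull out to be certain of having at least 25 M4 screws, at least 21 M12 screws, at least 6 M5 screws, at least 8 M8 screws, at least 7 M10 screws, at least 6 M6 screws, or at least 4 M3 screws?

Each of the 7 sizes has its own threshold; avoid all of them simultaneously.
The worst case stops just short of every target: 24 M4, 20 M12, 5 M5, 7 M8, 6 M10, all 3 M6, 3 M3 — 24 + 20 + 5 + 7 + 6 + 3 + 3 = 68 screws.
One more screw must push some size to its target, so 68 + 1 = 69.

69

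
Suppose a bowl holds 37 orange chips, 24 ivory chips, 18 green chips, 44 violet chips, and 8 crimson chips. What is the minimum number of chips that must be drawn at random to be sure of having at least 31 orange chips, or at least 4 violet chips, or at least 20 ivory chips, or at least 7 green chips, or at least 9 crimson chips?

67

The worst case stops just short of every target: 30 orange, 19 ivory, 6 green, 3 violet, 8 crimson — 30 + 19 + 6 + 3 + 8 = 66 chips.
One more chip must push some color to its target, so 66 + 1 = 67.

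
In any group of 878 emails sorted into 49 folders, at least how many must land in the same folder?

18

If each of the 49 folders held at most 17, the total would be at most 49 × 17 = 833 < 878, a contradiction.
So at least one holds ⌈878/49⌉ = 18.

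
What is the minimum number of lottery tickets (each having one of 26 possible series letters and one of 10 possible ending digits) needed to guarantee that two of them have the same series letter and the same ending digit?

There are 26 × 10 = 260 (series letter, ending digit) combinations acting as pigeonholes.
With 260 lottery tickets we could place one in each, avoiding any repeat.
One more forces some (series letter, ending digit) pair to hold 2, so 260 + 1 = 261.

261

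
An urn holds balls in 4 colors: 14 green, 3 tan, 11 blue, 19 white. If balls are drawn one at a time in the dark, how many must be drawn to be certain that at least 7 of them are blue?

To avoid blue balls as long as possible, exhaust the other 3 colors first.
The worst case draws every non-blue ball first: 14 + 3 + 19 = 36.
The next 7 draws are then forced to be blue, giving 36 + 7 = 43.

43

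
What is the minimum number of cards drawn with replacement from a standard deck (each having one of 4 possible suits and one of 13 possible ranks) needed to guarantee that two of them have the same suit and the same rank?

There are 4 × 13 = 52 (suit, rank) combinations acting as pigeonholes.
With 52 cards drawn with replacement from a standard deck we could place one in each, avoiding any repeat.
One more forces some (suit, rank) pair to hold 2, so 52 + 1 = 53.

53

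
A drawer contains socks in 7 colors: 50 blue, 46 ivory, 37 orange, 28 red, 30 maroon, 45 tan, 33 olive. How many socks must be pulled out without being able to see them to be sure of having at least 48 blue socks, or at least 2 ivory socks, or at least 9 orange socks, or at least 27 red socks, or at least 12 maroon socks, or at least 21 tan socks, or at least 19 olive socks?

132

The worst case stops just short of every target: 47 blue, 1 ivory, 8 orange, 26 red, 11 maroon, 20 tan, 18 olive — 47 + 1 + 8 + 26 + 11 + 20 + 18 = 131 socks.
One more sock must push some color to its target, so 131 + 1 = 132.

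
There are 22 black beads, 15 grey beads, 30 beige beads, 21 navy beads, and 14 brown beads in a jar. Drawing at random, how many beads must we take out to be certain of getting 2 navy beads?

To avoid navy beads as long as possible, exhaust the other 4 colors first.
The worst case draws every non-navy bead first: 22 + 15 + 30 + 14 = 81.
The next 2 draws are then forced to be navy, giving 81 + 2 = 83.

83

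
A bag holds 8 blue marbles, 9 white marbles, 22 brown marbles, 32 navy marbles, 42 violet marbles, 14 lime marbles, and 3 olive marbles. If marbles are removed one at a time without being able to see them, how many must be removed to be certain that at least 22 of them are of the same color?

98

In the worst case we take at most 21 of each color, but all 8 blue, all 9 white, all 14 lime, and all 3 olive (fewer than 21), giving 8 + 9 + 21 + 21 + 21 + 14 + 3 = 97.
One more marble then forces some color to 22, so 97 + 1 = 98.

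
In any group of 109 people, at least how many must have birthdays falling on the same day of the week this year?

16

There are 7 days of the week, which serve as the pigeonholes.
If each of the 7 days of the week held at most 15, the total would be at most 7 × 15 = 105 < 109, a contradiction.
So at least one holds ⌈109/7⌉ = 16.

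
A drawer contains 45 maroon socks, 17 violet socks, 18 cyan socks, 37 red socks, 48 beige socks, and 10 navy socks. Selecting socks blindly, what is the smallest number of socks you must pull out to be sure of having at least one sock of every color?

The hardest color to obtain is navy: we could draw every other sock first — 175 − 10 = 165 socks — without a single navy one.
The next draw must be navy, so 165 + 1 = 166.

166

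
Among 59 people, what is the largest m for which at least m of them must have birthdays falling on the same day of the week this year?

The 59 people fall into 7 days of the week.
If each of the 7 days of the week held at most 8, the total would be at most 7 × 8 = 56 < 59, a contradiction.
So at least one holds ⌈59/7⌉ = 9.

9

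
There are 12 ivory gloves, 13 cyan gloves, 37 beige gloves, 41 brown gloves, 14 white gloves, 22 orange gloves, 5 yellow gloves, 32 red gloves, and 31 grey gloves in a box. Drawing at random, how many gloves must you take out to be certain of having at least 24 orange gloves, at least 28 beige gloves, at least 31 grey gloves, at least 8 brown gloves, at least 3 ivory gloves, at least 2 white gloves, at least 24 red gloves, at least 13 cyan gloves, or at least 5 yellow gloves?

Each of the 9 colors has its own threshold; avoid all of them simultaneously.
The worst case stops just short of every target: 2 ivory, 12 cyan, 27 beige, 7 brown, 1 white, all 22 orange, 4 yellow, 23 red, 30 grey — 2 + 12 + 27 + 7 + 1 + 22 + 4 + 23 + 30 = 128 gloves.
One more glove must push some color to its target, so 128 + 1 = 129.

129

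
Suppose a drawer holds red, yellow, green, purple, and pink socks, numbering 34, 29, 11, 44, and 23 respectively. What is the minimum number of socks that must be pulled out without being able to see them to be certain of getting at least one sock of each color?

131

The hardest color to obtain is green: we could draw every other sock first — 141 − 11 = 130 socks — without a single green one.
The next draw must be green, so 130 + 1 = 131.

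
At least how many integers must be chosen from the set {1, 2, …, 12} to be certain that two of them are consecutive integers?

7

Partition {1, …, 12} into 6 pairs: {1,2}, {3,4}, …, {11,12}.
Choosing 6 integers — say the 6 even numbers 2, 4, …, 12 — takes one from each pair and avoids the property.
Choosing 7 forces two into the same pair by pigeonhole, and those are consecutive. So 7.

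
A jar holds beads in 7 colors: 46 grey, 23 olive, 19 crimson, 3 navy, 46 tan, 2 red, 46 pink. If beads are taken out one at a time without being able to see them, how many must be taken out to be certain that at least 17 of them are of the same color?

86

In the worst case we take at most 16 of each color, but all 3 navy and all 2 red (fewer than 16), giving 16 + 16 + 16 + 3 + 16 + 2 + 16 = 85.
One more bead then forces some color to 17, so 85 + 1 = 86.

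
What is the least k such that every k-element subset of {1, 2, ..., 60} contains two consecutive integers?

Partition {1, …, 60} into 30 pairs: {1,2}, {3,4}, …, {59,60}.
Choosing 30 integers — say the 30 even numbers 2, 4, …, 60 — takes one from each pair and avoids the property.
Choosing 31 forces two into the same pair by pigeonhole, and those are consecutive. So 31.

31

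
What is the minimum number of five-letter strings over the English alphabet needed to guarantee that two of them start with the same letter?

There are 26 possible first letters acting as pigeonholes.
With 26 five-letter strings over the English alphabet we could place one in each, avoiding any repeat.
One more forces some class to hold 2, so 26 + 1 = 27.

27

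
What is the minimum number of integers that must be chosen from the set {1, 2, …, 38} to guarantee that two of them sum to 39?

Partition {1, …, 38} into 19 pairs: {1,38}, {2,37}, …, {19,20}.
Choosing 19 integers — say the integers 1 through 19 — takes one from each pair and avoids the property.
Choosing 20 forces two into the same pair by pigeonhole, and those sum to 39. So 20.

20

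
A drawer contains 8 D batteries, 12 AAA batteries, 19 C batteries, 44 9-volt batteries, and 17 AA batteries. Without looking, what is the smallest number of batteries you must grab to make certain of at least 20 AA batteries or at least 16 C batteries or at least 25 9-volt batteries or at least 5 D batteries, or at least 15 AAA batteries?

The worst case stops just short of every target: 4 D, all 12 AAA, 15 C, 24 9-volt, all 17 AA — 4 + 12 + 15 + 24 + 17 = 72 batteries.
One more battery must push some type to its target, so 72 + 1 = 73.

73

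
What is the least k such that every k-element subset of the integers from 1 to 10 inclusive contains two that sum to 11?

6

Partition {1, …, 10} into 5 pairs: {1,10}, {2,9}, …, {5,6}.
Choosing 5 integers — say the integers 1 through 5 — takes one from each pair and avoids the property.
Choosing 6 forces two into the same pair by pigeonhole, and those sum to 11. So 6.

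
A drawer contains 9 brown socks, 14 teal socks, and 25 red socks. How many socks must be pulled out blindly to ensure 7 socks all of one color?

Treat the 3 colors as pigeonholes.
The worst case takes 6 socks of each color without reaching 7 of any: 3 × 6 = 18.
The next sock must bring some color to 7, so 18 + 1 = 19.

19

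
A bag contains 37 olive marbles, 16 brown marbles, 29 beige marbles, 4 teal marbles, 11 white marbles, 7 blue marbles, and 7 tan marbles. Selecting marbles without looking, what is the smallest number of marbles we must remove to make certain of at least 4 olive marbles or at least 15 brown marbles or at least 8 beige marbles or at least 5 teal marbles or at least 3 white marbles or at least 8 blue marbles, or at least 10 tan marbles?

45

The worst case stops just short of every target: 3 olive, 14 brown, 7 beige, 4 teal, 2 white, 7 blue, all 7 tan — 3 + 14 + 7 + 4 + 2 + 7 + 7 = 44 marbles.
One more marble must push some color to its target, so 44 + 1 = 45.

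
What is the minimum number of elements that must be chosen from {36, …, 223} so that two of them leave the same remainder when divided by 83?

Group the integers by remainder mod 83; there are 83 residue classes, each nonempty in this range.
Choosing one from each class (83 integers) avoids any shared remainder.
One more choice must repeat a class, so two differ by a multiple of 83. Hence 83 + 1 = 84.

84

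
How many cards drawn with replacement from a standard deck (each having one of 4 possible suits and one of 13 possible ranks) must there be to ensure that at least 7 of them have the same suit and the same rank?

There are 4 × 13 = 52 (suit, rank) combinations acting as pigeonholes.
With 52 × 6 = 312 cards drawn with replacement from a standard deck we could place exactly 6 in each, with no (suit, rank) pair reaching 7.
One more forces some (suit, rank) pair to hold 7, so 312 + 1 = 313.

313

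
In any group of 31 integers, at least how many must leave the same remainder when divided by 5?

If each of the 5 residue classes modulo 5 held at most 6, the total would be at most 5 × 6 = 30 < 31, a contradiction.
So at least one holds ⌈31/5⌉ = 7.

7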